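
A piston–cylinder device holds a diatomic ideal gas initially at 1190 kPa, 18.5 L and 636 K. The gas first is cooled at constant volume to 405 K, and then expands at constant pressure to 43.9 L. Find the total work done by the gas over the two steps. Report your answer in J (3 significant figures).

W_total ≈ 19200 J

Step 1 (isochoric): W = 0 (constant volume).
After step 1: P = 757.8 kPa (V unchanged).
Step 2 (isobaric): W = PΔV = (757.8 kPa)(43.9 − 18.5 L) = 19248 J.
W_total = 0 + 19248 = 19248 J.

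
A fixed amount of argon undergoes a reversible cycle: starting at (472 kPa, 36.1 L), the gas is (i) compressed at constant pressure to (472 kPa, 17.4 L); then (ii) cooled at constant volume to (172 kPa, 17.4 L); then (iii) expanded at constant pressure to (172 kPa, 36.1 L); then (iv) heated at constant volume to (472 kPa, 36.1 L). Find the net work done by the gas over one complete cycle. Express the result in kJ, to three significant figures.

Constant-volume legs do no work.
W(i) = (472)(17.4 − 36.1) = -8826 J; W(iii) = (172)(36.1 − 17.4) = 3216 J.
W_net = -8826 + 3216 = -5610 J (the counter-clockwise enclosed area).

W_net ≈ -5.61 kJ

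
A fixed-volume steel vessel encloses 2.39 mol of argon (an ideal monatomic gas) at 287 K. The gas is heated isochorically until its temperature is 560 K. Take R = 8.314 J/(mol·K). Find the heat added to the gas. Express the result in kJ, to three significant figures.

Q ≈ 8.14 kJ

Constant volume ⇒ W = 0, so Q = ΔU = nCᵥΔT with Cᵥ = 3R/2 = 12.47 J/(mol·K).
ΔU = (2.39)(12.47)(560 − 287) = 8137 J.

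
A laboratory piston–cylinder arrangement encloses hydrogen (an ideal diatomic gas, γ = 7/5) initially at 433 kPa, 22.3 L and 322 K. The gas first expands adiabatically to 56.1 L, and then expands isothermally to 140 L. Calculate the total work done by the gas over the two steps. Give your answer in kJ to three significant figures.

Step 1 (adiabatic): W = (P₁V₁ − P₂V₂)/(γ−1) = (9656 − 6676)/0.4 = 7449 J.
After step 1: P = 119 kPa, V = 56.1 L, T = 222.6 K.
Step 2 (isothermal): W = P₁V₁ ln(V₂/V₁) = (6676) ln(140/56.1) = 6105 J.
W_total = 7449 + 6105 = 13555 J.

W_total ≈ 13.6 kJ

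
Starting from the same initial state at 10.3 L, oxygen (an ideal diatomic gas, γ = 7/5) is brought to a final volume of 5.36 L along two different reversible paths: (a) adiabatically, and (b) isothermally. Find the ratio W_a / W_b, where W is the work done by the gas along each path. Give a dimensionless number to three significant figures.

Path (a) adiabatic: W = P₁V₁(1 − (V₁/V₂)^(γ−1))/(γ−1) → W_a/(P₁V₁) = -0.7465.
Path (b) isothermal: W = P₁V₁ ln(V₂/V₁) → W_b/(P₁V₁) = -0.6532.
W_a / W_b = -0.7465 / -0.6532 = 1.143.

W_a / W_b ≈ 1.14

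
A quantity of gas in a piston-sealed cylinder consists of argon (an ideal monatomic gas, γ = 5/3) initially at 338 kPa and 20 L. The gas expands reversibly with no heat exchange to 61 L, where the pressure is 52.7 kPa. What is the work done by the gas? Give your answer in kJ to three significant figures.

Adiabatic: W = (P₁V₁ − P₂V₂)/(γ − 1) with γ = 5/3.
P₁V₁ = 6760 J, P₂V₂ = 3215 J.
W = (6760 − 3215) / 0.6667 = 5318 J.

W ≈ 5.32 kJ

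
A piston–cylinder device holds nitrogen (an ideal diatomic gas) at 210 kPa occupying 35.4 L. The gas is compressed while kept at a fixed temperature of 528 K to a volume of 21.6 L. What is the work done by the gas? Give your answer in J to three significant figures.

W ≈ -3670 J

Isothermal: W = nRT ln(V₂/V₁) = P₁V₁ ln(V₂/V₁).
P₁V₁ = (210 kPa)(35.4 L) = 7434 J.
W = 7434 × ln(21.6/35.4) = 7434 × -0.494
W_by_gas = -3673 J.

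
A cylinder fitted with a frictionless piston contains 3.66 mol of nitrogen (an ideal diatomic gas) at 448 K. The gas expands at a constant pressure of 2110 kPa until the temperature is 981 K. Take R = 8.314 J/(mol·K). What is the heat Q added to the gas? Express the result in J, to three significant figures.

Q ≈ 56800 J

Isobaric: W = nRΔT = (3.66)(8.314)(533) = 16219 J.
ΔU = nCᵥΔT with Cᵥ = 5R/2: ΔU = (3.66)(20.79)(533) = 40547 J.
Q = ΔU + W = 40547 + 16219 = 56766 J.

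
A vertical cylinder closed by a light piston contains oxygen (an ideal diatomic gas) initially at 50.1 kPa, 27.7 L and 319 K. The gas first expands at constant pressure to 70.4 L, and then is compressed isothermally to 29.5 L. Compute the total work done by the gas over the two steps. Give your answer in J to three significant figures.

W_total ≈ -929 J

Step 1 (isobaric): W = PΔV = (50.1 kPa)(70.4 − 27.7 L) = 2139 J.
After step 1: P = 50.1 kPa, V = 70.4 L, T = 810.7 K.
Step 2 (isothermal): W = P₁V₁ ln(V₂/V₁) = (3527) ln(29.5/70.4) = -3068 J.
W_total = 2139 − 3068 = -928.6 J.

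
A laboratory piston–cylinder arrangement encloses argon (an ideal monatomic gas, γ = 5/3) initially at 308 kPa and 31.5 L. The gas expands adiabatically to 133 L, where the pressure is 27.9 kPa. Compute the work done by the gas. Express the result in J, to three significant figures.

Adiabatic: W = (P₁V₁ − P₂V₂)/(γ − 1) with γ = 5/3.
P₁V₁ = 9702 J, P₂V₂ = 3711 J.
W = (9702 − 3711) / 0.6667 = 8987 J.

W ≈ 8990 J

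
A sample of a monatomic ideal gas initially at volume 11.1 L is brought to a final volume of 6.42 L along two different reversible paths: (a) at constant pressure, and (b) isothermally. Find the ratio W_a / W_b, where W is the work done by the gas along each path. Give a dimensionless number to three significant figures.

W_a / W_b ≈ 0.770

Path (a) isobaric: W = P₁(V₂ − V₁) → W_a/(P₁V₁) = -0.4216.
Path (b) isothermal: W = P₁V₁ ln(V₂/V₁) → W_b/(P₁V₁) = -0.5475.
W_a / W_b = -0.4216 / -0.5475 = 0.77.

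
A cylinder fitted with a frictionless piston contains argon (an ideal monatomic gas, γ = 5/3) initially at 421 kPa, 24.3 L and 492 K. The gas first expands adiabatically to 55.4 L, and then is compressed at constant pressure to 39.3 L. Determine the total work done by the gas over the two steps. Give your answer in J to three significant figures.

Step 1 (adiabatic): W = (P₁V₁ − P₂V₂)/(γ−1) = (10230 − 5906)/0.667 = 6487 J.
After step 1: P = 106.6 kPa, V = 55.4 L, T = 284 K.
Step 2 (isobaric): W = PΔV = (106.6 kPa)(39.3 − 55.4 L) = -1716 J.
W_total = 6487 − 1716 = 4770 J.

W_total ≈ 4770 J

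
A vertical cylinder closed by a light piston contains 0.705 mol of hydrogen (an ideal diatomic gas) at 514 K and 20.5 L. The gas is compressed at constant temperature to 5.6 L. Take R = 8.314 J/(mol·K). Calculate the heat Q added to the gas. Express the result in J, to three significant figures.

Q ≈ -3910 J

Isothermal ⇒ ΔU = 0, so Q = W = nRT ln(V₂/V₁).
Q = (0.705)(8.314)(514) ln(5.6/20.5) = 3013 × -1.298 = -3910 J.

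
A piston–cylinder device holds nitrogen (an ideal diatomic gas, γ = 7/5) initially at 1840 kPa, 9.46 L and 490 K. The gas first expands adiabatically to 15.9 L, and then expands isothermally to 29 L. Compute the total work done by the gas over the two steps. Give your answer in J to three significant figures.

W_total ≈ 16700 J

Step 1 (adiabatic): W = (P₁V₁ − P₂V₂)/(γ−1) = (17406 − 14142)/0.4 = 8161 J.
After step 1: P = 889.4 kPa, V = 15.9 L, T = 398.1 K.
Step 2 (isothermal): W = P₁V₁ ln(V₂/V₁) = (14142) ln(29/15.9) = 8499 J.
W_total = 8161 + 8499 = 16660 J.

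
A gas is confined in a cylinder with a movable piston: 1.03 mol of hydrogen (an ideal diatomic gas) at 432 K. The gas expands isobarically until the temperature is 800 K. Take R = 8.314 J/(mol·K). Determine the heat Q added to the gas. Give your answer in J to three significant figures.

Isobaric: W = nRΔT = (1.03)(8.314)(368) = 3151 J.
ΔU = nCᵥΔT with Cᵥ = 5R/2: ΔU = (1.03)(20.79)(368) = 7878 J.
Q = ΔU + W = 7878 + 3151 = 11030 J.

Q ≈ 11000 J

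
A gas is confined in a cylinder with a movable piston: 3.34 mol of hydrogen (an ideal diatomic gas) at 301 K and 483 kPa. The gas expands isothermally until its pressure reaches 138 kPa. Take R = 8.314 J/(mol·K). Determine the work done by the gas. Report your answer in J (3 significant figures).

Isothermal process: W = nRT ln(V₂/V₁) = nRT ln(P₁/P₂).
W = (3.34)(8.314)(301) × ln(483/138)
  = 8358 × ln(3.5) = 8358 × 1.253
W_by_gas = 10471 J.

W ≈ 10500 J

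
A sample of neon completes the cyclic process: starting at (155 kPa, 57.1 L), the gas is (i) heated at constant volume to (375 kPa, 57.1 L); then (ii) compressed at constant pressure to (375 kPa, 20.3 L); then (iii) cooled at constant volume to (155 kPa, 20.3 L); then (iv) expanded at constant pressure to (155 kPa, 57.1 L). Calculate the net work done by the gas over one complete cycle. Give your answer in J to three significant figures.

Constant-volume legs do no work.
W(ii) = (375)(20.3 − 57.1) = -13800 J; W(iv) = (155)(57.1 − 20.3) = 5704 J.
W_net = -13800 + 5704 = -8096 J (the counter-clockwise enclosed area).

W_net ≈ -8100 J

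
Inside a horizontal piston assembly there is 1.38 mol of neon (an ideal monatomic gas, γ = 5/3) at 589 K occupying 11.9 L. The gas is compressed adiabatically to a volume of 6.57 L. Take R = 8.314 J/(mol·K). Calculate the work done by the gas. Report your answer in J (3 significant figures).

W ≈ -4930 J

Adiabatic: TV^(γ−1) = const with γ = 5/3.
T₂ = T₁ (V₁/V₂)^(γ−1) = 589 × (11.9/6.57)^0.667 = 589 × 1.486 = 875.2 K.
W_by = nCᵥ(T₁ − T₂) = (1.38)(12.47)(589 − 875.2) = -4925 J.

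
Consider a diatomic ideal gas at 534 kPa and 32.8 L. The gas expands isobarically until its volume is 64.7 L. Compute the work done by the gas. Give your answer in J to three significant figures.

Isobaric: W = P ΔV.
W = (534 kPa)(64.7 − 32.8 L) = (534)(31.9) = 17035 J.

W ≈ 17000 J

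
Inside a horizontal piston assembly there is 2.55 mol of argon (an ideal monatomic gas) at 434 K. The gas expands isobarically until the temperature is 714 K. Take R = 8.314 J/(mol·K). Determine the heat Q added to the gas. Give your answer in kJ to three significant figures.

Q ≈ 14.8 kJ

Isobaric: W = nRΔT = (2.55)(8.314)(280) = 5936 J.
ΔU = nCᵥΔT with Cᵥ = 3R/2: ΔU = (2.55)(12.47)(280) = 8904 J.
Q = ΔU + W = 8904 + 5936 = 14840 J.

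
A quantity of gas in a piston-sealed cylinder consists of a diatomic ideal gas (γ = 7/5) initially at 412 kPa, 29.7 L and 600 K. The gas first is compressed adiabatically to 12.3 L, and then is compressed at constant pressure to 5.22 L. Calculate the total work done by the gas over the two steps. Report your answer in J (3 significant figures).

Step 1 (adiabatic): W = (P₁V₁ − P₂V₂)/(γ−1) = (12236 − 17410)/0.4 = -12934 J.
After step 1: P = 1415 kPa, V = 12.3 L, T = 853.7 K.
Step 2 (isobaric): W = PΔV = (1415 kPa)(5.22 − 12.3 L) = -10021 J.
W_total = -12934 − 10021 = -22955 J.

W_total ≈ -23000 J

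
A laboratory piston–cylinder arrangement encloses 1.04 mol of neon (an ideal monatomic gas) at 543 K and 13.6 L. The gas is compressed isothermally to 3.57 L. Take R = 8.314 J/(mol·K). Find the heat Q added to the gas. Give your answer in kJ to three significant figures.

Isothermal ⇒ ΔU = 0, so Q = W = nRT ln(V₂/V₁).
Q = (1.04)(8.314)(543) ln(3.57/13.6) = 4695 × -1.338 = -6280 J.

Q ≈ -6.28 kJ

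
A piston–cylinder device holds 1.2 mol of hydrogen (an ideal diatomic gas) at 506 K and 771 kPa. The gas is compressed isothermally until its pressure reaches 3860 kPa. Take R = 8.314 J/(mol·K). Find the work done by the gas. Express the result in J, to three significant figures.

Isothermal process: W = nRT ln(V₂/V₁) = nRT ln(P₁/P₂).
W = (1.2)(8.314)(506) × ln(771/3860)
  = 5048 × ln(0.1997) = 5048 × -1.611
W_by_gas = -8131 J.

W ≈ -8130 J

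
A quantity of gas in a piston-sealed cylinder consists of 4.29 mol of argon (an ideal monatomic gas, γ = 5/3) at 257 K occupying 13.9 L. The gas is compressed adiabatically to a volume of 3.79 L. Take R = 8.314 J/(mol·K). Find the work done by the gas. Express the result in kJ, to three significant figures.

Adiabatic: TV^(γ−1) = const with γ = 5/3.
T₂ = T₁ (V₁/V₂)^(γ−1) = 257 × (13.9/3.79)^0.667 = 257 × 2.378 = 611.2 K.
W_by = nCᵥ(T₁ − T₂) = (4.29)(12.47)(257 − 611.2) = -18950 J.

W ≈ -18.9 kJ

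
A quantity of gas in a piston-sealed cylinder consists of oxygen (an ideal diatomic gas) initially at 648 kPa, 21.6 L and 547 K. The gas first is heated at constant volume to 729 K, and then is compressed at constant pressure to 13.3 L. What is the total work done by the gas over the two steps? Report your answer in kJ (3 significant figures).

W_total ≈ -7.17 kJ

Step 1 (isochoric): W = 0 (constant volume).
After step 1: P = 863.6 kPa (V unchanged).
Step 2 (isobaric): W = PΔV = (863.6 kPa)(13.3 − 21.6 L) = -7168 J.
W_total = 0 − 7168 = -7168 J.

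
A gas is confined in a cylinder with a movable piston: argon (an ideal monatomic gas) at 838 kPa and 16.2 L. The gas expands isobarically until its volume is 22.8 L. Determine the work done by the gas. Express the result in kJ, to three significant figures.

W ≈ 5.53 kJ

Isobaric: W = P ΔV.
W = (838 kPa)(22.8 − 16.2 L) = (838)(6.6) = 5531 J.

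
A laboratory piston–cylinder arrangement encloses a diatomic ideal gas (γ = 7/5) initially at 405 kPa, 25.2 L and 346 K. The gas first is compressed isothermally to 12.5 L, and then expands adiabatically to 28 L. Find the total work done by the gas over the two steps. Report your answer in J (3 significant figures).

Step 1 (isothermal): W = P₁V₁ ln(V₂/V₁) = (10206) ln(12.5/25.2) = -7156 J.
After step 1: P = 816.5 kPa, V = 12.5 L, T = 346 K.
Step 2 (adiabatic): W = (P₁V₁ − P₂V₂)/(γ−1) = (10206 − 7392)/0.4 = 7035 J.
W_total = -7156 + 7035 = -120.3 J.

W_total ≈ -120 J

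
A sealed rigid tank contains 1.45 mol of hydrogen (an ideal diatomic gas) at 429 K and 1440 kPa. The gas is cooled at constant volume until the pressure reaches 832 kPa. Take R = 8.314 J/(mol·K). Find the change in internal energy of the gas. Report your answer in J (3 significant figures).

ΔU ≈ -5460 J

Constant volume ⇒ W = 0, so Q = ΔU = nCᵥΔT with Cᵥ = 5R/2 = 20.79 J/(mol·K).
At constant V, T₂/T₁ = P₂/P₁ ⇒ ΔT = T₁(P₂/P₁ − 1) = 429·(832/1440 − 1) = -181.1 K.
ΔU = (1.45)(20.79)(-181.1) = -5459 J.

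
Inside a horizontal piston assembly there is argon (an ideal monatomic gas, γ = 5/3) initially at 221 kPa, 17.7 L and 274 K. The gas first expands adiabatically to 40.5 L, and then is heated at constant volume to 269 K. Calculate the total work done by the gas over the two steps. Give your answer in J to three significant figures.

W_total ≈ 2490 J

Step 1 (adiabatic): W = (P₁V₁ − P₂V₂)/(γ−1) = (3912 − 2253)/0.667 = 2488 J.
Step 2 (isochoric): W = 0 (constant volume).
W_total = 2488 + 0 = 2488 J.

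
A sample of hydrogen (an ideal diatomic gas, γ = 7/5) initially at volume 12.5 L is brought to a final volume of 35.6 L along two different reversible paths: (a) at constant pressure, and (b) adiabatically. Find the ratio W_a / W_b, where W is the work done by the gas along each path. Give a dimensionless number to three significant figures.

W_a / W_b ≈ 2.16

Path (a) isobaric: W = P₁(V₂ − V₁) → W_a/(P₁V₁) = 1.848.
Path (b) adiabatic: W = P₁V₁(1 − (V₁/V₂)^(γ−1))/(γ−1) → W_b/(P₁V₁) = 0.8552.
W_a / W_b = 1.848 / 0.8552 = 2.161.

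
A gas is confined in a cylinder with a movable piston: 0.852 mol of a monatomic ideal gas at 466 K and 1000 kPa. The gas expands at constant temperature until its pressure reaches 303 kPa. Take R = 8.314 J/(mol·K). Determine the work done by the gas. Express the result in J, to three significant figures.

Isothermal process: W = nRT ln(V₂/V₁) = nRT ln(P₁/P₂).
W = (0.852)(8.314)(466) × ln(1000/303)
  = 3301 × ln(3.3) = 3301 × 1.194
W_by_gas = 3941 J.

W ≈ 3940 J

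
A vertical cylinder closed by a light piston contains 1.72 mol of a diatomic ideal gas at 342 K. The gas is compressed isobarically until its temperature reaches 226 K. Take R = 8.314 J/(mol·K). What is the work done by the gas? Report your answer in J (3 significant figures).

Isobaric: W = P ΔV = nR ΔT.
W = (1.72)(8.314)(226 − 342) = -1659 J.

W ≈ -1660 J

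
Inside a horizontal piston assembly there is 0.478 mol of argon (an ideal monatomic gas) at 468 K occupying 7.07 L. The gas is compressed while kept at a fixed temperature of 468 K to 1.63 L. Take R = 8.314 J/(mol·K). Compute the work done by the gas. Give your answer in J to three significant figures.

Isothermal: W = nRT ln(V₂/V₁).
W = (0.478)(8.314)(468) × ln(1.63/7.07)
  = 1860 × -1.467
W_by_gas = -2729 J.

W ≈ -2730 J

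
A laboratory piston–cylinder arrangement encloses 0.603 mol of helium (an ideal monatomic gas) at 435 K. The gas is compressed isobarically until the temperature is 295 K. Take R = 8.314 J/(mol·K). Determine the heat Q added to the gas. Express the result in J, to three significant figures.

Isobaric: W = nRΔT = (0.603)(8.314)(-140) = -701.9 J.
ΔU = nCᵥΔT with Cᵥ = 3R/2: ΔU = (0.603)(12.47)(-140) = -1053 J.
Q = ΔU + W = -1053 − 701.9 = -1755 J.

Q ≈ -1750 J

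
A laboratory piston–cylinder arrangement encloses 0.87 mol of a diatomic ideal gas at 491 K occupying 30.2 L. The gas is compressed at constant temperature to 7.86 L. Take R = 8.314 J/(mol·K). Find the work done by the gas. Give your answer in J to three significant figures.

W ≈ -4780 J

Isothermal: W = nRT ln(V₂/V₁).
W = (0.87)(8.314)(491) × ln(7.86/30.2)
  = 3551 × -1.346
W_by_gas = -4781 J.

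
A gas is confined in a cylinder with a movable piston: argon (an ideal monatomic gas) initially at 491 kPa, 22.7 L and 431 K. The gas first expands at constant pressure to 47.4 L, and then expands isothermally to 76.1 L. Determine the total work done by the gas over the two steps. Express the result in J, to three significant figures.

W_total ≈ 23100 J

Step 1 (isobaric): W = PΔV = (491 kPa)(47.4 − 22.7 L) = 12128 J.
After step 1: P = 491 kPa, V = 47.4 L, T = 900 K.
Step 2 (isothermal): W = P₁V₁ ln(V₂/V₁) = (23273) ln(76.1/47.4) = 11018 J.
W_total = 12128 + 11018 = 23146 J.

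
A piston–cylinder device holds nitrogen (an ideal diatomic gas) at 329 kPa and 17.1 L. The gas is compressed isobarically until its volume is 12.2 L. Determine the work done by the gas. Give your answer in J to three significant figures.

W ≈ -1610 J

Isobaric: W = P ΔV.
W = (329 kPa)(12.2 − 17.1 L) = (329)(-4.9) = -1612 J.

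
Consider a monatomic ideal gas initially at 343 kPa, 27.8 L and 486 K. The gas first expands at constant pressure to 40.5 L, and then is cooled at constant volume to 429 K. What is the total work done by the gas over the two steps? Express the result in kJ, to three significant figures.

Step 1 (isobaric): W = PΔV = (343 kPa)(40.5 − 27.8 L) = 4356 J.
Step 2 (isochoric): W = 0 (constant volume).
W_total = 4356 + 0 = 4356 J.

W_total ≈ 4.36 kJ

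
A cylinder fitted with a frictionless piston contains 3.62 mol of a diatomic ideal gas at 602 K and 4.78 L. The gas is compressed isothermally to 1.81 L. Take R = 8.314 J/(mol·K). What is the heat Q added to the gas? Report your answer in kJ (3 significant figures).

Isothermal ⇒ ΔU = 0, so Q = W = nRT ln(V₂/V₁).
Q = (3.62)(8.314)(602) ln(1.81/4.78) = 18118 × -0.9711 = -17595 J.

Q ≈ -17.6 kJ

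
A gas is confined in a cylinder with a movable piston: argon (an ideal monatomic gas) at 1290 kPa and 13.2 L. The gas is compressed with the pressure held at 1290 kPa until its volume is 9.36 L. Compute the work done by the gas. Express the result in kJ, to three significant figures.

W ≈ -4.95 kJ

Isobaric: W = P ΔV.
W = (1290 kPa)(9.36 − 13.2 L) = (1290)(-3.84) = -4954 J.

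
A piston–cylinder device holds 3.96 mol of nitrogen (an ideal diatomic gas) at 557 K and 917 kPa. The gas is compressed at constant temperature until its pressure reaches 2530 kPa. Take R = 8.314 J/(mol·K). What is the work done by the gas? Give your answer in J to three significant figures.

Isothermal process: W = nRT ln(V₂/V₁) = nRT ln(P₁/P₂).
W = (3.96)(8.314)(557) × ln(917/2530)
  = 18338 × ln(0.3625) = 18338 × -1.015
W_by_gas = -18611 J.

W ≈ -18600 J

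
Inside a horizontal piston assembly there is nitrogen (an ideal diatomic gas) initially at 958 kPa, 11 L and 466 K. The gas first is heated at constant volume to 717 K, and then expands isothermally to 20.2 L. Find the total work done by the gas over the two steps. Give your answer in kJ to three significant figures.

Step 1 (isochoric): W = 0 (constant volume).
After step 1: P = 1474 kPa (V unchanged).
Step 2 (isothermal): W = P₁V₁ ln(V₂/V₁) = (16214) ln(20.2/11) = 9855 J.
W_total = 0 + 9855 = 9855 J.

W_total ≈ 9.85 kJ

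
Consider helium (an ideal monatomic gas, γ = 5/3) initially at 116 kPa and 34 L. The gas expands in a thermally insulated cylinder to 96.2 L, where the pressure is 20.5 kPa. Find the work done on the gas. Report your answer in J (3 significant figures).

Adiabatic: W = (P₁V₁ − P₂V₂)/(γ − 1) with γ = 5/3.
P₁V₁ = 3944 J, P₂V₂ = 1972 J.
W = (3944 − 1972) / 0.6667 = 2958 J.
Work on gas = −W_by = -2958 J.

W ≈ -2960 J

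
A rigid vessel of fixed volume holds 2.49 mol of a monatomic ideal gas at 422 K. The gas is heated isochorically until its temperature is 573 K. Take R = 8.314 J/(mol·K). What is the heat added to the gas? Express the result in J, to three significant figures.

Constant volume ⇒ W = 0, so Q = ΔU = nCᵥΔT with Cᵥ = 3R/2 = 12.47 J/(mol·K).
ΔU = (2.49)(12.47)(573 − 422) = 4689 J.

Q ≈ 4690 J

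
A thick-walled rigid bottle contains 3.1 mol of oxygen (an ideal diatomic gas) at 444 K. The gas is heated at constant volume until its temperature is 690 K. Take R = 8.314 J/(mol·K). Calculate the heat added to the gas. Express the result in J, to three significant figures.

Constant volume ⇒ W = 0, so Q = ΔU = nCᵥΔT with Cᵥ = 5R/2 = 20.79 J/(mol·K).
ΔU = (3.1)(20.79)(690 − 444) = 15851 J.

Q ≈ 15900 J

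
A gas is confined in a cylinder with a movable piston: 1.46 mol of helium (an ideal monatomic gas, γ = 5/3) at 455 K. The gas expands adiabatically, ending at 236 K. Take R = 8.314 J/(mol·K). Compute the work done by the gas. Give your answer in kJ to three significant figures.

W ≈ 3.99 kJ

Adiabatic ⇒ Q = 0, so W_by = −ΔU = nCᵥ(T₁ − T₂).
Cᵥ = 3R/2 = 12.47 J/(mol·K).
W = (1.46)(12.47)(455 − 236) = 3987 J.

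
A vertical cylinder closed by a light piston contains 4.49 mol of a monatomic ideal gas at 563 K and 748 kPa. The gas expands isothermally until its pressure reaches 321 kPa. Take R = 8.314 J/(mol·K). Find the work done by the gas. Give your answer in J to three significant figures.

Isothermal process: W = nRT ln(V₂/V₁) = nRT ln(P₁/P₂).
W = (4.49)(8.314)(563) × ln(748/321)
  = 21017 × ln(2.33) = 21017 × 0.846
W_by_gas = 17779 J.

W ≈ 17800 J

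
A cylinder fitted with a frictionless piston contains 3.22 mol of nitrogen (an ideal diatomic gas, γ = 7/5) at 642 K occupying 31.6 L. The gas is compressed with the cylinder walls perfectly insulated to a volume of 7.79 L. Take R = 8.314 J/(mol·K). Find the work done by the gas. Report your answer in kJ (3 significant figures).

W ≈ -32.3 kJ

Adiabatic: TV^(γ−1) = const with γ = 7/5.
T₂ = T₁ (V₁/V₂)^(γ−1) = 642 × (31.6/7.79)^0.4 = 642 × 1.751 = 1124 K.
W_by = nCᵥ(T₁ − T₂) = (3.22)(20.79)(642 − 1124) = -32264 J.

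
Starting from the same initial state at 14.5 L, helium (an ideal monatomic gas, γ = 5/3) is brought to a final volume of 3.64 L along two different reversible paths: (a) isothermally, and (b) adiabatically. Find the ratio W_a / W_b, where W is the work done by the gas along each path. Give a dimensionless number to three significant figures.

W_a / W_b ≈ 0.609

Path (a) isothermal: W = P₁V₁ ln(V₂/V₁) → W_a/(P₁V₁) = -1.382.
Path (b) adiabatic: W = P₁V₁(1 − (V₁/V₂)^(γ−1))/(γ−1) → W_b/(P₁V₁) = -2.269.
W_a / W_b = -1.382 / -2.269 = 0.6091.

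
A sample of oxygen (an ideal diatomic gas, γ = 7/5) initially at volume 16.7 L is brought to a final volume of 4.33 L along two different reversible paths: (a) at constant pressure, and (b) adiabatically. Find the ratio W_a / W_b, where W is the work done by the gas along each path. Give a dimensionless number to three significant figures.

W_a / W_b ≈ 0.414

Path (a) isobaric: W = P₁(V₂ − V₁) → W_a/(P₁V₁) = -0.7407.
Path (b) adiabatic: W = P₁V₁(1 − (V₁/V₂)^(γ−1))/(γ−1) → W_b/(P₁V₁) = -1.79.
W_a / W_b = -0.7407 / -1.79 = 0.4139.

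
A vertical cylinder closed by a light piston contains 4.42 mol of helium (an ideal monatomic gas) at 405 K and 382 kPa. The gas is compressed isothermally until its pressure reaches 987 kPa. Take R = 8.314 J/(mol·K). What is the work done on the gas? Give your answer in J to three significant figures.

W ≈ 14100 J

Isothermal process: W = nRT ln(V₂/V₁) = nRT ln(P₁/P₂).
W = (4.42)(8.314)(405) × ln(382/987)
  = 14883 × ln(0.387) = 14883 × -0.9492
W_by_gas = -14128 J; work on gas = −W_by = 14128 J.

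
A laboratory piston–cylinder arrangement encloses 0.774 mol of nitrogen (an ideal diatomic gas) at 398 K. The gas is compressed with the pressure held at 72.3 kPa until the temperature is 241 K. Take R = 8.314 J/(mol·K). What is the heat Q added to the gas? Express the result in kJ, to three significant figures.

Q ≈ -3.54 kJ

Isobaric: W = nRΔT = (0.774)(8.314)(-157) = -1010 J.
ΔU = nCᵥΔT with Cᵥ = 5R/2: ΔU = (0.774)(20.79)(-157) = -2526 J.
Q = ΔU + W = -2526 − 1010 = -3536 J.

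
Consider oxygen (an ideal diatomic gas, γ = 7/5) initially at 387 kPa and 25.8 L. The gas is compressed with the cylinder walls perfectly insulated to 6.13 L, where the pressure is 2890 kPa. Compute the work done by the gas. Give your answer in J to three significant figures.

Adiabatic: W = (P₁V₁ − P₂V₂)/(γ − 1) with γ = 7/5.
P₁V₁ = 9985 J, P₂V₂ = 17716 J.
W = (9985 − 17716) / 0.4 = -19328 J.

W ≈ -19300 J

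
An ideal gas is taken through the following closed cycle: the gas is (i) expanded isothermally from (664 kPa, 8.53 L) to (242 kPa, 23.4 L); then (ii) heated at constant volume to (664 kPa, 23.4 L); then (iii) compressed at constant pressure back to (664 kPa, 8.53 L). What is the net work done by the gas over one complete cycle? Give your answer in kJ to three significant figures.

W_net ≈ -4.16 kJ

Leg (i): W = PᵢVᵢ ln(V_f/Vᵢ) = (5664) ln(23.4/8.53) = 5716 J.
Leg (ii): W = 0.
Leg (iii): W = PΔV = (664)(8.53 − 23.4) = -9874 J.
W_net = 5716 − 9874 = -4158 J.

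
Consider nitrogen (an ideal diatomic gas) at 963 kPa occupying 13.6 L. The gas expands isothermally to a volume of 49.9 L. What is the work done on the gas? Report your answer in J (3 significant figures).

Isothermal: W = nRT ln(V₂/V₁) = P₁V₁ ln(V₂/V₁).
P₁V₁ = (963 kPa)(13.6 L) = 13097 J.
W = 13097 × ln(49.9/13.6) = 13097 × 1.3
W_by_gas = 17025 J; work on gas = −W_by = -17025 J.

W ≈ -17000 J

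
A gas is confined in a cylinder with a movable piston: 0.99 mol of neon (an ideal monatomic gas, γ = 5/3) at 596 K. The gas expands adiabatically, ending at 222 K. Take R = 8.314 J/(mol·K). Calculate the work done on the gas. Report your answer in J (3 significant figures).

Adiabatic ⇒ Q = 0, so W_by = −ΔU = nCᵥ(T₁ − T₂).
Cᵥ = 3R/2 = 12.47 J/(mol·K).
W = (0.99)(12.47)(596 − 222) = 4618 J.
Work on gas = −W_by = -4618 J.

W ≈ -4620 J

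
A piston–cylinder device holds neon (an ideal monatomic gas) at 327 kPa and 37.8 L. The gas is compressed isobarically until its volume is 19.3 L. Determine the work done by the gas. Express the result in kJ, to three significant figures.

W ≈ -6.05 kJ

Isobaric: W = P ΔV.
W = (327 kPa)(19.3 − 37.8 L) = (327)(-18.5) = -6049 J.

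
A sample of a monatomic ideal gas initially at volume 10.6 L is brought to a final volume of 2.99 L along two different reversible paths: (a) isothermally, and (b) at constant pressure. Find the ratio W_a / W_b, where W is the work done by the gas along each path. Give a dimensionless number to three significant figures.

Path (a) isothermal: W = P₁V₁ ln(V₂/V₁) → W_a/(P₁V₁) = -1.266.
Path (b) isobaric: W = P₁(V₂ − V₁) → W_b/(P₁V₁) = -0.7179.
W_a / W_b = -1.266 / -0.7179 = 1.763.

W_a / W_b ≈ 1.76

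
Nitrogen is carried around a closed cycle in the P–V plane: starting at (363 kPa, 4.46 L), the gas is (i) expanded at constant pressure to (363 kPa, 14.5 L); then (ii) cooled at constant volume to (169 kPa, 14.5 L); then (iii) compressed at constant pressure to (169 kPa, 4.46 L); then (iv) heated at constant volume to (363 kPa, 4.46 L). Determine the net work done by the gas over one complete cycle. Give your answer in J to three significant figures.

Constant-volume legs do no work.
W(i) = (363)(14.5 − 4.46) = 3645 J; W(iii) = (169)(4.46 − 14.5) = -1697 J.
W_net = 3645 − 1697 = 1948 J (the clockwise enclosed area).

W_net ≈ 1950 J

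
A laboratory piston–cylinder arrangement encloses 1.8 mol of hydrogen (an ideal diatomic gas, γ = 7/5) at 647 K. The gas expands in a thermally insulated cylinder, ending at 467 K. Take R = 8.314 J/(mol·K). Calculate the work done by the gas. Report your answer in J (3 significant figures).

W ≈ 6730 J

Adiabatic ⇒ Q = 0, so W_by = −ΔU = nCᵥ(T₁ − T₂).
Cᵥ = 5R/2 = 20.79 J/(mol·K).
W = (1.8)(20.79)(647 − 467) = 6734 J.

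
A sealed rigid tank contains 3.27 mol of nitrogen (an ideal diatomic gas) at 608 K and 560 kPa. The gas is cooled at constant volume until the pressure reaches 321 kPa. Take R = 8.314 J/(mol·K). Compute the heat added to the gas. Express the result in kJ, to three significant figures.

Constant volume ⇒ W = 0, so Q = ΔU = nCᵥΔT with Cᵥ = 5R/2 = 20.79 J/(mol·K).
At constant V, T₂/T₁ = P₂/P₁ ⇒ ΔT = T₁(P₂/P₁ − 1) = 608·(321/560 − 1) = -259.5 K.
ΔU = (3.27)(20.79)(-259.5) = -17636 J.

Q ≈ -17.6 kJ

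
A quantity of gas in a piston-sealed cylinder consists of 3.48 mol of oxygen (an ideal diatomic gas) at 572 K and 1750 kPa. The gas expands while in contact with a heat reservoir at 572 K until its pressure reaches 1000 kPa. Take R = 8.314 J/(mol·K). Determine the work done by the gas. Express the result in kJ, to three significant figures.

W ≈ 9.26 kJ

Isothermal process: W = nRT ln(V₂/V₁) = nRT ln(P₁/P₂).
W = (3.48)(8.314)(572) × ln(1750/1000)
  = 16550 × ln(1.75) = 16550 × 0.5596
W_by_gas = 9261 J.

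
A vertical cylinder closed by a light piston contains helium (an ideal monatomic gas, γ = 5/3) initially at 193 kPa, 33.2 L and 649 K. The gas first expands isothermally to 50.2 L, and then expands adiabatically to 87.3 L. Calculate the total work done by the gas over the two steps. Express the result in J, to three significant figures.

Step 1 (isothermal): W = P₁V₁ ln(V₂/V₁) = (6408) ln(50.2/33.2) = 2649 J.
After step 1: P = 127.6 kPa, V = 50.2 L, T = 649 K.
Step 2 (adiabatic): W = (P₁V₁ − P₂V₂)/(γ−1) = (6408 − 4431)/0.667 = 2965 J.
W_total = 2649 + 2965 = 5614 J.

W_total ≈ 5610 J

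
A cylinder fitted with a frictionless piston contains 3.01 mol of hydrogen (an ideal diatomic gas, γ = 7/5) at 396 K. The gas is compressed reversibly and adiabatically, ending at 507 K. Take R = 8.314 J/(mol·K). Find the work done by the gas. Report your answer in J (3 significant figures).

W ≈ -6940 J

Adiabatic ⇒ Q = 0, so W_by = −ΔU = nCᵥ(T₁ − T₂).
Cᵥ = 5R/2 = 20.79 J/(mol·K).
W = (3.01)(20.79)(396 − 507) = -6944 J.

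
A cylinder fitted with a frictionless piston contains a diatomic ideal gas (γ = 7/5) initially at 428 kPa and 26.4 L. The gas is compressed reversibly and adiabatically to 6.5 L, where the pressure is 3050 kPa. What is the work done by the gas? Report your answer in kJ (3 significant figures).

W ≈ -21.3 kJ

Adiabatic: W = (P₁V₁ − P₂V₂)/(γ − 1) with γ = 7/5.
P₁V₁ = 11299 J, P₂V₂ = 19825 J.
W = (11299 − 19825) / 0.4 = -21315 J.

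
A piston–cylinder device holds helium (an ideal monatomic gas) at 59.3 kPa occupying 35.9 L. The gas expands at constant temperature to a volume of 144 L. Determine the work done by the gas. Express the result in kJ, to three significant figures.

W ≈ 2.96 kJ

Isothermal: W = nRT ln(V₂/V₁) = P₁V₁ ln(V₂/V₁).
P₁V₁ = (59.3 kPa)(35.9 L) = 2129 J.
W = 2129 × ln(144/35.9) = 2129 × 1.389
W_by_gas = 2957 J.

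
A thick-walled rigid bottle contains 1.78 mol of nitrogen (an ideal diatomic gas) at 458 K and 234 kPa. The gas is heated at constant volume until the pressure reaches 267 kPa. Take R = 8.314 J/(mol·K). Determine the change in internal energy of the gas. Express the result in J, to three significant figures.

Constant volume ⇒ W = 0, so Q = ΔU = nCᵥΔT with Cᵥ = 5R/2 = 20.79 J/(mol·K).
At constant V, T₂/T₁ = P₂/P₁ ⇒ ΔT = T₁(P₂/P₁ − 1) = 458·(267/234 − 1) = 64.59 K.
ΔU = (1.78)(20.79)(64.59) = 2390 J.

ΔU ≈ 2390 J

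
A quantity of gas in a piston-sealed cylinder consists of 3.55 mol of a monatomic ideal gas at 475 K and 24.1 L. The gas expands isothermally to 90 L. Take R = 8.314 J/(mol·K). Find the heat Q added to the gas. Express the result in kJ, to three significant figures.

Isothermal ⇒ ΔU = 0, so Q = W = nRT ln(V₂/V₁).
Q = (3.55)(8.314)(475) ln(90/24.1) = 14019 × 1.318 = 18472 J.

Q ≈ 18.5 kJ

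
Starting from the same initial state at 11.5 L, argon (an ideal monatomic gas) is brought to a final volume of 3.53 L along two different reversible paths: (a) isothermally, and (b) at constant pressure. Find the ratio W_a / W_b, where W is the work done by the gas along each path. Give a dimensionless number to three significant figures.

Path (a) isothermal: W = P₁V₁ ln(V₂/V₁) → W_a/(P₁V₁) = -1.181.
Path (b) isobaric: W = P₁(V₂ − V₁) → W_b/(P₁V₁) = -0.693.
W_a / W_b = -1.181 / -0.693 = 1.704.

W_a / W_b ≈ 1.70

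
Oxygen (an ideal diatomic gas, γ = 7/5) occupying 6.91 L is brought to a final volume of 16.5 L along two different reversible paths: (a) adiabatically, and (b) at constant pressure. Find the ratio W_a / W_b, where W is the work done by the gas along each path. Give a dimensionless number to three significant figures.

Path (a) adiabatic: W = P₁V₁(1 − (V₁/V₂)^(γ−1))/(γ−1) → W_a/(P₁V₁) = 0.735.
Path (b) isobaric: W = P₁(V₂ − V₁) → W_b/(P₁V₁) = 1.388.
W_a / W_b = 0.735 / 1.388 = 0.5296.

W_a / W_b ≈ 0.530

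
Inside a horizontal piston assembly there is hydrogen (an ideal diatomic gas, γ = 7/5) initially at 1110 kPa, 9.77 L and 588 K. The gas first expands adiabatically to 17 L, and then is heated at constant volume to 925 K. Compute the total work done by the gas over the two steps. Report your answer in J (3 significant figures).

Step 1 (adiabatic): W = (P₁V₁ − P₂V₂)/(γ−1) = (10845 − 8690)/0.4 = 5388 J.
Step 2 (isochoric): W = 0 (constant volume).
W_total = 5388 + 0 = 5388 J.

W_total ≈ 5390 J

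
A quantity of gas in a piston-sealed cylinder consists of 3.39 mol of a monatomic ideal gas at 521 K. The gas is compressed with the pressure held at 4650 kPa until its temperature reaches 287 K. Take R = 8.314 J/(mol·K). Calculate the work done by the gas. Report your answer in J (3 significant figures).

Isobaric: W = P ΔV = nR ΔT.
W = (3.39)(8.314)(287 − 521) = -6595 J.

W ≈ -6600 J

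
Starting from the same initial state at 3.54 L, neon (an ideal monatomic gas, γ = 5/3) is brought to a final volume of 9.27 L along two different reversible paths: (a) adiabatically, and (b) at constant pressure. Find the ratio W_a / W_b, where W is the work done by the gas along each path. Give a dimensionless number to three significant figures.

Path (a) adiabatic: W = P₁V₁(1 − (V₁/V₂)^(γ−1))/(γ−1) → W_a/(P₁V₁) = 0.7105.
Path (b) isobaric: W = P₁(V₂ − V₁) → W_b/(P₁V₁) = 1.619.
W_a / W_b = 0.7105 / 1.619 = 0.4389.

W_a / W_b ≈ 0.439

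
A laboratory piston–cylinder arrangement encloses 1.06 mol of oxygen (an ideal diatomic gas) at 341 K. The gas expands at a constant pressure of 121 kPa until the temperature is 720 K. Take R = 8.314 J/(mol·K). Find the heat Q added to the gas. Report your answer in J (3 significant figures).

Q ≈ 11700 J

Isobaric: W = nRΔT = (1.06)(8.314)(379) = 3340 J.
ΔU = nCᵥΔT with Cᵥ = 5R/2: ΔU = (1.06)(20.79)(379) = 8350 J.
Q = ΔU + W = 8350 + 3340 = 11690 J.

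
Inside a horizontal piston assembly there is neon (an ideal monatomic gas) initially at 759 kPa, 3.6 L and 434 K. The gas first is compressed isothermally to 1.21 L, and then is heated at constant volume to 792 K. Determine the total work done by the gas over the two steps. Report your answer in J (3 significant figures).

Step 1 (isothermal): W = P₁V₁ ln(V₂/V₁) = (2732) ln(1.21/3.6) = -2979 J.
Step 2 (isochoric): W = 0 (constant volume).
W_total = -2979 + 0 = -2979 J.

W_total ≈ -2980 J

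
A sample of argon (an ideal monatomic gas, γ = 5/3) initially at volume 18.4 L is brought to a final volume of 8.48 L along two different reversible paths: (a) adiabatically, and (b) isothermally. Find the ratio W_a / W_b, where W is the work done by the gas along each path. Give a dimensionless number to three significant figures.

W_a / W_b ≈ 1.31

Path (a) adiabatic: W = P₁V₁(1 − (V₁/V₂)^(γ−1))/(γ−1) → W_a/(P₁V₁) = -1.014.
Path (b) isothermal: W = P₁V₁ ln(V₂/V₁) → W_b/(P₁V₁) = -0.7746.
W_a / W_b = -1.014 / -0.7746 = 1.309.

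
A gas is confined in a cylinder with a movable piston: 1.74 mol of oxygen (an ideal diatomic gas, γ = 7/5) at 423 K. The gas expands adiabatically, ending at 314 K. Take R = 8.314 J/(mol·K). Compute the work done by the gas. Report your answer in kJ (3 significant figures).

Adiabatic ⇒ Q = 0, so W_by = −ΔU = nCᵥ(T₁ − T₂).
Cᵥ = 5R/2 = 20.79 J/(mol·K).
W = (1.74)(20.79)(423 − 314) = 3942 J.

W ≈ 3.94 kJ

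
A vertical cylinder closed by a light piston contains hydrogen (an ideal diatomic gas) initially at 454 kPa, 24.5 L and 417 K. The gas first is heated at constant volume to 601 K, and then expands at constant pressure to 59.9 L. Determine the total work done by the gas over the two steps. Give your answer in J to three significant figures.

Step 1 (isochoric): W = 0 (constant volume).
After step 1: P = 654.3 kPa (V unchanged).
Step 2 (isobaric): W = PΔV = (654.3 kPa)(59.9 − 24.5 L) = 23163 J.
W_total = 0 + 23163 = 23163 J.

W_total ≈ 23200 J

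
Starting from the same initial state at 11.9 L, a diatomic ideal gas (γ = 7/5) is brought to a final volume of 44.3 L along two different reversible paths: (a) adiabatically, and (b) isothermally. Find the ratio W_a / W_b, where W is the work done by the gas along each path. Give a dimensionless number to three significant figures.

Path (a) adiabatic: W = P₁V₁(1 − (V₁/V₂)^(γ−1))/(γ−1) → W_a/(P₁V₁) = 1.022.
Path (b) isothermal: W = P₁V₁ ln(V₂/V₁) → W_b/(P₁V₁) = 1.314.
W_a / W_b = 1.022 / 1.314 = 0.7777.

W_a / W_b ≈ 0.778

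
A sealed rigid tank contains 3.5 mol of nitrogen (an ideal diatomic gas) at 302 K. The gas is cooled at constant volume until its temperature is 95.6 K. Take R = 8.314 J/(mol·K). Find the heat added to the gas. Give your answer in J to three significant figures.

Constant volume ⇒ W = 0, so Q = ΔU = nCᵥΔT with Cᵥ = 5R/2 = 20.79 J/(mol·K).
ΔU = (3.5)(20.79)(95.6 − 302) = -15015 J.

Q ≈ -15000 J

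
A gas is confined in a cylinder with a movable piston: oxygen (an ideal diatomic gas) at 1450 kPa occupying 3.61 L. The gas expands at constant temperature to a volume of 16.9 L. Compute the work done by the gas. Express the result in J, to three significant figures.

Isothermal: W = nRT ln(V₂/V₁) = P₁V₁ ln(V₂/V₁).
P₁V₁ = (1450 kPa)(3.61 L) = 5234 J.
W = 5234 × ln(16.9/3.61) = 5234 × 1.544
W_by_gas = 8080 J.

W ≈ 8080 J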